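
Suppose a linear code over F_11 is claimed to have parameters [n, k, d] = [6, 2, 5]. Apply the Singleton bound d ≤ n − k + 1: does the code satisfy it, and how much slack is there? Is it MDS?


Singleton RHS = n − k + 1 = 5, slack = 0, bound satisfied, MDS.

Singleton bound: d ≤ n − k + 1.
Here n = 6, k = 2, so n − k + 1 = 5.
Given d = 5, check d ≤ 5: YES.
Slack = (n − k + 1) − d = 0.
The code is MDS (slack = 0).
Description: the claimed parameters are [6, 2, 5]_11; such a code would be MDS (meets Singleton bound).


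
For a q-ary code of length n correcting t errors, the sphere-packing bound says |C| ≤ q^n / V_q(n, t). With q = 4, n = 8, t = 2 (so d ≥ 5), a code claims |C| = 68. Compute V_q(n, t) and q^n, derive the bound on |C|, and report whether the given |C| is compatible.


V_q(n, t) = 277, q^n = 65536, Hamming bound = 236, |C| = 68 ≤ bound (satisfied).

Step 1: Compute V_q(n, t) = Σ_{j=0}^2 C(n, j) (q−1)^j.
  j = 0: C(8,0)·(3)^0 = 1·1 = 1.
  j = 1: C(8,1)·(3)^1 = 8·3 = 24.
  j = 2: C(8,2)·(3)^2 = 28·9 = 252.
  V_q(n, t) = 1 + 24 + 252 = 277.
Step 2: q^n = 4^8 = 65536.
Step 3: Hamming bound ⌊q^n / V_q(n,t)⌋ = ⌊65536/277⌋ = 236.
Step 4: Compare |C| = 68 to 236: satisfied.
The claimed |C| lies below the Hamming bound.


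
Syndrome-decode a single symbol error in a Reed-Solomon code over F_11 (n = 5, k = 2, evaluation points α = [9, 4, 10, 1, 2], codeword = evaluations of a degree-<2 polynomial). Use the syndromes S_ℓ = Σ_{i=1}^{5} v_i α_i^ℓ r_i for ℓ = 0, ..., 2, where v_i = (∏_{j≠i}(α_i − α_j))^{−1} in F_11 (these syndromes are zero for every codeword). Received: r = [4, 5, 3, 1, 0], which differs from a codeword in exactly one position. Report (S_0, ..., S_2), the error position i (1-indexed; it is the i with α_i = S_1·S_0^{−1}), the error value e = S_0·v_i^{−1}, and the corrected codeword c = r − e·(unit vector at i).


S = (10, 7, 6), error at position 2, error magnitude e = 7, c = [4, 9, 3, 1, 0].

Step 1: column multipliers v_i = (∏_{j≠i}(α_i − α_j))^{−1} mod 11.
  i = 1 (α = 9): (9−4)(9−10)(9−1)(9−2) = 5·(−1)·8·7 = −280 ≡ 6, so v_1 = 6^{−1} = 2 (mod 11).
  i = 2 (α = 4): (4−9)(4−10)(4−1)(4−2) = (−5)·(−6)·3·2 = 180 ≡ 4, so v_2 = 4^{−1} = 3 (mod 11).
  i = 3 (α = 10): (10−9)(10−4)(10−1)(10−2) = 1·6·9·8 = 432 ≡ 3, so v_3 = 3^{−1} = 4 (mod 11).
  i = 4 (α = 1): (1−9)(1−4)(1−10)(1−2) = (−8)·(−3)·(−9)·(−1) = 216 ≡ 7, so v_4 = 7^{−1} = 8 (mod 11).
  i = 5 (α = 2): (2−9)(2−4)(2−10)(2−1) = (−7)·(−2)·(−8)·1 = −112 ≡ 9, so v_5 = 9^{−1} = 5 (mod 11).
  v = [2, 3, 4, 8, 5].
Step 2: syndromes of r = [4, 5, 3, 1, 0] (all sums mod 11).
  S_0 = Σ v_i r_i = 2·4 + 3·5 + 4·3 + 8·1 + 5·0 = 43 ≡ 10.
  S_1 = Σ v_i α_i r_i = 2·9·4 + 3·4·5 + 4·10·3 + 8·1·1 + 5·2·0 = 260 ≡ 7.
  α_i^2 mod 11 = [4, 5, 1, 1, 4].
  S_2 = Σ v_i α_i^2 r_i = 2·4·4 + 3·5·5 + 4·1·3 + 8·1·1 + 5·4·0 = 127 ≡ 6.
  S = (10, 7, 6) ≠ 0, so r is not a codeword (an error is present).
Step 3: locate the error. For a single error e at position i, S_ℓ = v_i·e·α_i^ℓ, so α_err = S_1/S_0.
  S_0^{−1} = 10^{−1} = 10 (mod 11), so α_err = 7·10 = 70 ≡ 4 = α_2. Error position i = 2.
  Consistency check: S_2/S_1 = 6·8 = 48 ≡ 4 = α_err ✓ (single-error assumption holds).
Step 4: error magnitude e = S_0/v_2 = S_0·∏_{j≠2}(α_2 − α_j) = 10·4 = 40 ≡ 7 (mod 11).
Step 5: correct position 2: c_2 = r_2 − e = 5 − 7 ≡ 9 (mod 11). Hence c = [4, 9, 3, 1, 0].
  Check: interpolating c through the α_i gives m(x) = 2 + 10·x (degree < 2) with m(α_i) = c_i for every i, so c is indeed a codeword.


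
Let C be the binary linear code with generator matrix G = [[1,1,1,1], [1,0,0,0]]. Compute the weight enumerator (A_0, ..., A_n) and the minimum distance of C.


Weight distribution: A_0 = 1, A_1 = 1, A_3 = 1, A_4 = 1. Minimum distance d = 1.

Enumerate all 2^2 = 4 messages m ∈ F_2^2.
For each, compute codeword c = mG in F_2^4, then tally its weight.
  m = 00 → c = 0000, weight = 0.
  m = 10 → c = 1111, weight = 4.
  m = 01 → c = 1000, weight = 1.
  m = 11 → c = 0111, weight = 3.
Tally weights:
  weight 0: 1 codewords.
  weight 1: 1 codewords.
  weight 3: 1 codewords.
  weight 4: 1 codewords.
Minimum distance d = smallest w > 0 with A_w > 0 = 1.
Sanity: Σ A_w = 4 = 2^2 = 4 ✓.


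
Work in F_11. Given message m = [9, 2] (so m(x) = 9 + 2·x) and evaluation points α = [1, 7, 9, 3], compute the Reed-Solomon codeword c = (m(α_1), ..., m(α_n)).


c = [0, 1, 5, 4]

Message polynomial: m(x) = 9 + 2·x (mod 11).
For each evaluation point α_i, compute m(α_i) mod 11:
  α_1 = 1: Horner steps 2 → 0, so m(1) = 0.
  α_2 = 7: Horner steps 2 → 1, so m(7) = 1.
  α_3 = 9: Horner steps 2 → 5, so m(9) = 5.
  α_4 = 3: Horner steps 2 → 4, so m(3) = 4.
Codeword c = [0, 1, 5, 4] ∈ F_11^4.


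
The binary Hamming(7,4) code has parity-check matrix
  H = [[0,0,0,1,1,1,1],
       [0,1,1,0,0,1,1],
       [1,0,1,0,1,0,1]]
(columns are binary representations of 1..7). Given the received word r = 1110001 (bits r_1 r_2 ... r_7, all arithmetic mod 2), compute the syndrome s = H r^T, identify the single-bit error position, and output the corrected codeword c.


s = (1, 1, 1)^T, error position = 7, corrected codeword c = 1110000

Compute s = H r^T mod 2 one row at a time:
  s_1 = 0 + 0 + 0 + 1 = 1 ≡ 1 (mod 2).
  s_2 = 1 + 1 + 0 + 1 = 3 ≡ 1 (mod 2).
  s_3 = 1 + 1 + 0 + 1 = 3 ≡ 1 (mod 2).
s = (1, 1, 1)^T — this equals column 7 of H (binary 111), so error is at position 7.
Correct: flip bit 7 of r = 1110001 to get c = 1110000.


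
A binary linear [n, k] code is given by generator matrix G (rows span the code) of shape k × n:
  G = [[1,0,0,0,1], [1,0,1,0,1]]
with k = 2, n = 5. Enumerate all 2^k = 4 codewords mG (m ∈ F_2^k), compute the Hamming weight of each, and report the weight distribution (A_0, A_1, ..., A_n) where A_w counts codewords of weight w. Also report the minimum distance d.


Weight distribution: A_0 = 1, A_1 = 1, A_2 = 1, A_3 = 1. Minimum distance d = 1.

Enumerate all 2^2 = 4 messages m ∈ F_2^2.
For each, compute codeword c = mG in F_2^5, then tally its weight.
  m = 00 → c = 00000, weight = 0.
  m = 10 → c = 10001, weight = 2.
  m = 01 → c = 10101, weight = 3.
  m = 11 → c = 00100, weight = 1.
Tally weights:
  weight 0: 1 codewords.
  weight 1: 1 codewords.
  weight 2: 1 codewords.
  weight 3: 1 codewords.
Minimum distance d = smallest w > 0 with A_w > 0 = 1.
Sanity: Σ A_w = 4 = 2^2 = 4 ✓.


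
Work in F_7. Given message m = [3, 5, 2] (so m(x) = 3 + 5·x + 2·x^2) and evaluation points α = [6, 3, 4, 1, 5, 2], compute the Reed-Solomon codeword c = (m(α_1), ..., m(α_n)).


c = [0, 1, 6, 3, 1, 0]

Message polynomial: m(x) = 3 + 5·x + 2·x^2 (mod 7).
For each evaluation point α_i, compute m(α_i) mod 7:
  α_1 = 6: Horner steps 2 → 3 → 0, so m(6) = 0.
  α_2 = 3: Horner steps 2 → 4 → 1, so m(3) = 1.
  α_3 = 4: Horner steps 2 → 6 → 6, so m(4) = 6.
  α_4 = 1: Horner steps 2 → 0 → 3, so m(1) = 3.
  α_5 = 5: Horner steps 2 → 1 → 1, so m(5) = 1.
  α_6 = 2: Horner steps 2 → 2 → 0, so m(2) = 0.
Codeword c = [0, 1, 6, 3, 1, 0] ∈ F_7^6.


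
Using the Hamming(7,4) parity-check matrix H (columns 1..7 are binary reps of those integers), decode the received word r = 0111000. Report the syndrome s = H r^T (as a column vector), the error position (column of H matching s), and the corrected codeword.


s = (1, 0, 1)^T, error position = 5, corrected codeword c = 0111100

Compute s = H r^T mod 2 one row at a time:
  s_1 = 1 + 0 + 0 + 0 = 1 ≡ 1 (mod 2).
  s_2 = 1 + 1 + 0 + 0 = 2 ≡ 0 (mod 2).
  s_3 = 0 + 1 + 0 + 0 = 1 ≡ 1 (mod 2).
s = (1, 0, 1)^T — this equals column 5 of H (binary 101), so error is at position 5.
Correct: flip bit 5 of r = 0111000 to get c = 0111100.


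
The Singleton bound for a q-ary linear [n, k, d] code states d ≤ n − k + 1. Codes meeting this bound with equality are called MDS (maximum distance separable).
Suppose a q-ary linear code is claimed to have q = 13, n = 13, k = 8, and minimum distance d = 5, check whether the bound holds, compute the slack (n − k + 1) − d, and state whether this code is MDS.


Singleton RHS = n − k + 1 = 6, slack = 1, bound satisfied, not MDS.

Singleton bound: d ≤ n − k + 1.
Here n = 13, k = 8, so n − k + 1 = 6.
Given d = 5, check d ≤ 6: YES.
Slack = (n − k + 1) − d = 1.
The code is NOT MDS (slack = 1 > 0).
Description: the claimed parameters are [13, 8, 5]_13; such a code would be non-MDS.


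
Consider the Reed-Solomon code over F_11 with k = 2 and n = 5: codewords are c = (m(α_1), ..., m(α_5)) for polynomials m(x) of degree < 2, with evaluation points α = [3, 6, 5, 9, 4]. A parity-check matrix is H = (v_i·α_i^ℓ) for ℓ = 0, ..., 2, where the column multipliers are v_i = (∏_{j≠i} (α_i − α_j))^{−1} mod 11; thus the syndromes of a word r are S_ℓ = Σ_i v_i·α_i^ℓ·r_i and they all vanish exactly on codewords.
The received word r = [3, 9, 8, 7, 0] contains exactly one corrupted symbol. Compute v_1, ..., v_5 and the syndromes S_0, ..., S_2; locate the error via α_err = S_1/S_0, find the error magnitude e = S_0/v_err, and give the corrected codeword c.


S = (1, 6, 3), error at position 2, error magnitude e = 4, c = [3, 5, 8, 7, 0].

Step 1: column multipliers v_i = (∏_{j≠i}(α_i − α_j))^{−1} mod 11.
  i = 1 (α = 3): (3−6)(3−5)(3−9)(3−4) = (−3)·(−2)·(−6)·(−1) = 36 ≡ 3, so v_1 = 3^{−1} = 4 (mod 11).
  i = 2 (α = 6): (6−3)(6−5)(6−9)(6−4) = 3·1·(−3)·2 = −18 ≡ 4, so v_2 = 4^{−1} = 3 (mod 11).
  i = 3 (α = 5): (5−3)(5−6)(5−9)(5−4) = 2·(−1)·(−4)·1 = 8 ≡ 8, so v_3 = 8^{−1} = 7 (mod 11).
  i = 4 (α = 9): (9−3)(9−6)(9−5)(9−4) = 6·3·4·5 = 360 ≡ 8, so v_4 = 8^{−1} = 7 (mod 11).
  i = 5 (α = 4): (4−3)(4−6)(4−5)(4−9) = 1·(−2)·(−1)·(−5) = −10 ≡ 1, so v_5 = 1^{−1} = 1 (mod 11).
  v = [4, 3, 7, 7, 1].
Step 2: syndromes of r = [3, 9, 8, 7, 0] (all sums mod 11).
  S_0 = Σ v_i r_i = 4·3 + 3·9 + 7·8 + 7·7 + 1·0 = 144 ≡ 1.
  S_1 = Σ v_i α_i r_i = 4·3·3 + 3·6·9 + 7·5·8 + 7·9·7 + 1·4·0 = 919 ≡ 6.
  α_i^2 mod 11 = [9, 3, 3, 4, 5].
  S_2 = Σ v_i α_i^2 r_i = 4·9·3 + 3·3·9 + 7·3·8 + 7·4·7 + 1·5·0 = 553 ≡ 3.
  S = (1, 6, 3) ≠ 0, so r is not a codeword (an error is present).
Step 3: locate the error. For a single error e at position i, S_ℓ = v_i·e·α_i^ℓ, so α_err = S_1/S_0.
  S_0^{−1} = 1^{−1} = 1 (mod 11), so α_err = 6·1 = 6 ≡ 6 = α_2. Error position i = 2.
  Consistency check: S_2/S_1 = 3·2 = 6 ≡ 6 = α_err ✓ (single-error assumption holds).
Step 4: error magnitude e = S_0/v_2 = S_0·∏_{j≠2}(α_2 − α_j) = 1·4 = 4 ≡ 4 (mod 11).
Step 5: correct position 2: c_2 = r_2 − e = 9 − 4 ≡ 5 (mod 11). Hence c = [3, 5, 8, 7, 0].
  Check: interpolating c through the α_i gives m(x) = 1 + 8·x (degree < 2) with m(α_i) = c_i for every i, so c is indeed a codeword.


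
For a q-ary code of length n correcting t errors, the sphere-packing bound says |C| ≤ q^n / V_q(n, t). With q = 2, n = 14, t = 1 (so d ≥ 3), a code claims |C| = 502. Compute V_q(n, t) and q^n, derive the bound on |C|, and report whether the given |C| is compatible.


V_q(n, t) = 15, q^n = 16384, Hamming bound = 1092, |C| = 502 ≤ bound (satisfied).

Step 1: Compute V_q(n, t) = Σ_{j=0}^1 C(n, j) (q−1)^j.
  j = 0: C(14,0)·(1)^0 = 1·1 = 1.
  j = 1: C(14,1)·(1)^1 = 14·1 = 14.
  V_q(n, t) = 1 + 14 = 15.
Step 2: q^n = 2^14 = 16384.
Step 3: Hamming bound ⌊q^n / V_q(n,t)⌋ = ⌊16384/15⌋ = 1092.
Step 4: Compare |C| = 502 to 1092: satisfied.
The claimed |C| lies below the Hamming bound.


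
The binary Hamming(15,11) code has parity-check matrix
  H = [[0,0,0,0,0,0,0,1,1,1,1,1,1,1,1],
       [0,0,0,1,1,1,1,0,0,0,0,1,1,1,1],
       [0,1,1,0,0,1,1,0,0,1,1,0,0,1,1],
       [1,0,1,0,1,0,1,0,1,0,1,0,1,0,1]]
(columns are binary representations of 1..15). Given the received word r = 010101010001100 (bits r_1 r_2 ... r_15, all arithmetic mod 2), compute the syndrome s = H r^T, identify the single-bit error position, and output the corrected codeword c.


s = (1, 0, 0, 1)^T, error position = 9, corrected codeword c = 010101011001100

Compute s = H r^T mod 2 one row at a time:
  s_1 = 1 + 0 + 0 + 0 + 1 + 1 + 0 + 0 = 3 ≡ 1 (mod 2).
  s_2 = 1 + 0 + 1 + 0 + 1 + 1 + 0 + 0 = 4 ≡ 0 (mod 2).
  s_3 = 1 + 0 + 1 + 0 + 0 + 0 + 0 + 0 = 2 ≡ 0 (mod 2).
  s_4 = 0 + 0 + 0 + 0 + 0 + 0 + 1 + 0 = 1 ≡ 1 (mod 2).
s = (1, 0, 0, 1)^T — this equals column 9 of H (binary 1001), so error is at position 9.
Correct: flip bit 9 of r = 010101010001100 to get c = 010101011001100.


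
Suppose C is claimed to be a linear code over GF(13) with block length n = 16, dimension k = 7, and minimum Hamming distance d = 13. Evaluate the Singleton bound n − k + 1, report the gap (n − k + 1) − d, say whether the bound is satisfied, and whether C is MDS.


Singleton RHS = n − k + 1 = 10, slack = -3, bound violated (no such code; not MDS).

Singleton bound: d ≤ n − k + 1.
Here n = 16, k = 7, so n − k + 1 = 10.
Given d = 13, check d ≤ 10: NO.
Slack = (n − k + 1) − d = -3.
The slack is negative: d = 13 exceeds n − k + 1 = 10 by 3, so the Singleton bound is violated and no linear [16, 7, 13]_13 code can exist. In particular it is not MDS (MDS requires d = n − k + 1 exactly).
Description: the claimed parameters are [16, 7, 13]_13; such a code would be impossible (violates the Singleton bound).


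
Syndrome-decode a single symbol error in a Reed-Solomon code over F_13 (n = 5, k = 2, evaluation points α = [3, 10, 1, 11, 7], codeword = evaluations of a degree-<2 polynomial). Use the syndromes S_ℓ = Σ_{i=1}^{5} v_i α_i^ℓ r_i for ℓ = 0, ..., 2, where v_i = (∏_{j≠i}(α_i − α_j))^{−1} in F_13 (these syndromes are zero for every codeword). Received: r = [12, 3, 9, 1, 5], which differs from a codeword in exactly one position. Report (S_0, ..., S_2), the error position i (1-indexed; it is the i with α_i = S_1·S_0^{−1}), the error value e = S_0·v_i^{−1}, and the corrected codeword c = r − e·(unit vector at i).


S = (2, 9, 8), error at position 4, error magnitude e = 3, c = [12, 3, 9, 11, 5].

Step 1: column multipliers v_i = (∏_{j≠i}(α_i − α_j))^{−1} mod 13.
  i = 1 (α = 3): (3−10)(3−1)(3−11)(3−7) = (−7)·2·(−8)·(−4) = −448 ≡ 7, so v_1 = 7^{−1} = 2 (mod 13).
  i = 2 (α = 10): (10−3)(10−1)(10−11)(10−7) = 7·9·(−1)·3 = −189 ≡ 6, so v_2 = 6^{−1} = 11 (mod 13).
  i = 3 (α = 1): (1−3)(1−10)(1−11)(1−7) = (−2)·(−9)·(−10)·(−6) = 1080 ≡ 1, so v_3 = 1^{−1} = 1 (mod 13).
  i = 4 (α = 11): (11−3)(11−10)(11−1)(11−7) = 8·1·10·4 = 320 ≡ 8, so v_4 = 8^{−1} = 5 (mod 13).
  i = 5 (α = 7): (7−3)(7−10)(7−1)(7−11) = 4·(−3)·6·(−4) = 288 ≡ 2, so v_5 = 2^{−1} = 7 (mod 13).
  v = [2, 11, 1, 5, 7].
Step 2: syndromes of r = [12, 3, 9, 1, 5] (all sums mod 13).
  S_0 = Σ v_i r_i = 2·12 + 11·3 + 1·9 + 5·1 + 7·5 = 106 ≡ 2.
  S_1 = Σ v_i α_i r_i = 2·3·12 + 11·10·3 + 1·1·9 + 5·11·1 + 7·7·5 = 711 ≡ 9.
  α_i^2 mod 13 = [9, 9, 1, 4, 10].
  S_2 = Σ v_i α_i^2 r_i = 2·9·12 + 11·9·3 + 1·1·9 + 5·4·1 + 7·10·5 = 892 ≡ 8.
  S = (2, 9, 8) ≠ 0, so r is not a codeword (an error is present).
Step 3: locate the error. For a single error e at position i, S_ℓ = v_i·e·α_i^ℓ, so α_err = S_1/S_0.
  S_0^{−1} = 2^{−1} = 7 (mod 13), so α_err = 9·7 = 63 ≡ 11 = α_4. Error position i = 4.
  Consistency check: S_2/S_1 = 8·3 = 24 ≡ 11 = α_err ✓ (single-error assumption holds).
Step 4: error magnitude e = S_0/v_4 = S_0·∏_{j≠4}(α_4 − α_j) = 2·8 = 16 ≡ 3 (mod 13).
Step 5: correct position 4: c_4 = r_4 − e = 1 − 3 ≡ 11 (mod 13). Hence c = [12, 3, 9, 11, 5].
  Check: interpolating c through the α_i gives m(x) = 1 + 8·x (degree < 2) with m(α_i) = c_i for every i, so c is indeed a codeword.


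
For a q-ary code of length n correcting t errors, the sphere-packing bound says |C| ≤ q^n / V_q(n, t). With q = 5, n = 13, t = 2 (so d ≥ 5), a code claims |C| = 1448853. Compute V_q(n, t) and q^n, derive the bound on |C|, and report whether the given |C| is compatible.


V_q(n, t) = 1301, q^n = 1220703125, Hamming bound = 938280, |C| = 1448853 > bound (violated).

Step 1: Compute V_q(n, t) = Σ_{j=0}^2 C(n, j) (q−1)^j.
  j = 0: C(13,0)·(4)^0 = 1·1 = 1.
  j = 1: C(13,1)·(4)^1 = 13·4 = 52.
  j = 2: C(13,2)·(4)^2 = 78·16 = 1248.
  V_q(n, t) = 1 + 52 + 1248 = 1301.
Step 2: q^n = 5^13 = 1220703125.
Step 3: Hamming bound ⌊q^n / V_q(n,t)⌋ = ⌊1220703125/1301⌋ = 938280.
Step 4: Compare |C| = 1448853 to 938280: violated.
The claimed |C| lies above the Hamming bound, so no 5-ary code of length 13 with d ≥ 5 can have 1448853 codewords.


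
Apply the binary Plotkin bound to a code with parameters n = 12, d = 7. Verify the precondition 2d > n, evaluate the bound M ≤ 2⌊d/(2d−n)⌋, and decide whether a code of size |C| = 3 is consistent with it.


Plotkin bound M ≤ 6; given |C| = 3 ≤ bound (satisfied).

Check applicability: 2d = 14, n = 12.
2d − n = 2 > 0, so Plotkin applies.
Compute d/(2d−n) = 7/2 ≈ 3.5000.
⌊d/(2d−n)⌋ = 3.
Plotkin bound: M ≤ 2·3 = 6.
Given |C| = 3, check: satisfied.
This |C| is below the Plotkin bound.


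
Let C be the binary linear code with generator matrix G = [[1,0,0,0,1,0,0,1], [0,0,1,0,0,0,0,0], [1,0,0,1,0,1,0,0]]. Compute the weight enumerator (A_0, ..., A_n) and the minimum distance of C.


Weight distribution: A_0 = 1, A_1 = 1, A_3 = 2, A_4 = 3, A_5 = 1. Minimum distance d = 1.

Enumerate all 2^3 = 8 messages m ∈ F_2^3.
For each, compute codeword c = mG in F_2^8, then tally its weight.
  m = 000 → c = 00000000, weight = 0.
  m = 100 → c = 10001001, weight = 3.
  m = 010 → c = 00100000, weight = 1.
  m = 110 → c = 10101001, weight = 4.
  m = 001 → c = 10010100, weight = 3.
  m = 101 → c = 00011101, weight = 4.
  m = 011 → c = 10110100, weight = 4.
  m = 111 → c = 00111101, weight = 5.
Tally weights:
  weight 0: 1 codewords.
  weight 1: 1 codewords.
  weight 3: 2 codewords.
  weight 4: 3 codewords.
  weight 5: 1 codewords.
Minimum distance d = smallest w > 0 with A_w > 0 = 1.
Sanity: Σ A_w = 8 = 2^3 = 8 ✓.


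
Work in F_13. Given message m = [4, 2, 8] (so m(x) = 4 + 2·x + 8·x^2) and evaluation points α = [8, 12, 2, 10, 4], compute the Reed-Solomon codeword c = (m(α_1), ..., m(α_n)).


c = [12, 10, 1, 5, 10]

Message polynomial: m(x) = 4 + 2·x + 8·x^2 (mod 13).
For each evaluation point α_i, compute m(α_i) mod 13:
  α_1 = 8: Horner steps 8 → 1 → 12, so m(8) = 12.
  α_2 = 12: Horner steps 8 → 7 → 10, so m(12) = 10.
  α_3 = 2: Horner steps 8 → 5 → 1, so m(2) = 1.
  α_4 = 10: Horner steps 8 → 4 → 5, so m(10) = 5.
  α_5 = 4: Horner steps 8 → 8 → 10, so m(4) = 10.
Codeword c = [12, 10, 1, 5, 10] ∈ F_13^5.


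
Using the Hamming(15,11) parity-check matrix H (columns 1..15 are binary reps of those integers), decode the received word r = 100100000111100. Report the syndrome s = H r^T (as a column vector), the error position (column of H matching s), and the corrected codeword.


s = (0, 1, 0, 1)^T, error position = 5, corrected codeword c = 100110000111100

Compute s = H r^T mod 2 one row at a time:
  s_1 = 0 + 0 + 1 + 1 + 1 + 1 + 0 + 0 = 4 ≡ 0 (mod 2).
  s_2 = 1 + 0 + 0 + 0 + 1 + 1 + 0 + 0 = 3 ≡ 1 (mod 2).
  s_3 = 0 + 0 + 0 + 0 + 1 + 1 + 0 + 0 = 2 ≡ 0 (mod 2).
  s_4 = 1 + 0 + 0 + 0 + 0 + 1 + 1 + 0 = 3 ≡ 1 (mod 2).
s = (0, 1, 0, 1)^T — this equals column 5 of H (binary 0101), so error is at position 5.
Correct: flip bit 5 of r = 100100000111100 to get c = 100110000111100.


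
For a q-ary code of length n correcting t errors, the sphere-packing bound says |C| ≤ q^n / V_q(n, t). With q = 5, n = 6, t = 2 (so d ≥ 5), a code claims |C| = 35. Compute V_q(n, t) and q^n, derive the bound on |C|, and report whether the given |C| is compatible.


V_q(n, t) = 265, q^n = 15625, Hamming bound = 58, |C| = 35 ≤ bound (satisfied).

Step 1: Compute V_q(n, t) = Σ_{j=0}^2 C(n, j) (q−1)^j.
  j = 0: C(6,0)·(4)^0 = 1·1 = 1.
  j = 1: C(6,1)·(4)^1 = 6·4 = 24.
  j = 2: C(6,2)·(4)^2 = 15·16 = 240.
  V_q(n, t) = 1 + 24 + 240 = 265.
Step 2: q^n = 5^6 = 15625.
Step 3: Hamming bound ⌊q^n / V_q(n,t)⌋ = ⌊15625/265⌋ = 58.
Step 4: Compare |C| = 35 to 58: satisfied.
The claimed |C| lies below the Hamming bound.


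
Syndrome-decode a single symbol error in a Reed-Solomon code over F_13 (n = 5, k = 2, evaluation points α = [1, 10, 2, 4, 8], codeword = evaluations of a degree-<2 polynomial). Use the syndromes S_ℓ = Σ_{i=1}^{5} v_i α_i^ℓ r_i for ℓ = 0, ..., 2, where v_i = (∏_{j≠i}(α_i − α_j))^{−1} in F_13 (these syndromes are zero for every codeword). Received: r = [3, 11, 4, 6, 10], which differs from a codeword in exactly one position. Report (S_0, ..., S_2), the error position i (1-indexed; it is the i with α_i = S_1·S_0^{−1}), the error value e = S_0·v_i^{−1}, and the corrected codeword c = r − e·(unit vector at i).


S = (2, 7, 5), error at position 2, error magnitude e = 12, c = [3, 12, 4, 6, 10].

Step 1: column multipliers v_i = (∏_{j≠i}(α_i − α_j))^{−1} mod 13.
  i = 1 (α = 1): (1−10)(1−2)(1−4)(1−8) = (−9)·(−1)·(−3)·(−7) = 189 ≡ 7, so v_1 = 7^{−1} = 2 (mod 13).
  i = 2 (α = 10): (10−1)(10−2)(10−4)(10−8) = 9·8·6·2 = 864 ≡ 6, so v_2 = 6^{−1} = 11 (mod 13).
  i = 3 (α = 2): (2−1)(2−10)(2−4)(2−8) = 1·(−8)·(−2)·(−6) = −96 ≡ 8, so v_3 = 8^{−1} = 5 (mod 13).
  i = 4 (α = 4): (4−1)(4−10)(4−2)(4−8) = 3·(−6)·2·(−4) = 144 ≡ 1, so v_4 = 1^{−1} = 1 (mod 13).
  i = 5 (α = 8): (8−1)(8−10)(8−2)(8−4) = 7·(−2)·6·4 = −336 ≡ 2, so v_5 = 2^{−1} = 7 (mod 13).
  v = [2, 11, 5, 1, 7].
Step 2: syndromes of r = [3, 11, 4, 6, 10] (all sums mod 13).
  S_0 = Σ v_i r_i = 2·3 + 11·11 + 5·4 + 1·6 + 7·10 = 223 ≡ 2.
  S_1 = Σ v_i α_i r_i = 2·1·3 + 11·10·11 + 5·2·4 + 1·4·6 + 7·8·10 = 1840 ≡ 7.
  α_i^2 mod 13 = [1, 9, 4, 3, 12].
  S_2 = Σ v_i α_i^2 r_i = 2·1·3 + 11·9·11 + 5·4·4 + 1·3·6 + 7·12·10 = 2033 ≡ 5.
  S = (2, 7, 5) ≠ 0, so r is not a codeword (an error is present).
Step 3: locate the error. For a single error e at position i, S_ℓ = v_i·e·α_i^ℓ, so α_err = S_1/S_0.
  S_0^{−1} = 2^{−1} = 7 (mod 13), so α_err = 7·7 = 49 ≡ 10 = α_2. Error position i = 2.
  Consistency check: S_2/S_1 = 5·2 = 10 ≡ 10 = α_err ✓ (single-error assumption holds).
Step 4: error magnitude e = S_0/v_2 = S_0·∏_{j≠2}(α_2 − α_j) = 2·6 = 12 ≡ 12 (mod 13).
Step 5: correct position 2: c_2 = r_2 − e = 11 − 12 ≡ 12 (mod 13). Hence c = [3, 12, 4, 6, 10].
  Check: interpolating c through the α_i gives m(x) = 2 + 1·x (degree < 2) with m(α_i) = c_i for every i, so c is indeed a codeword.


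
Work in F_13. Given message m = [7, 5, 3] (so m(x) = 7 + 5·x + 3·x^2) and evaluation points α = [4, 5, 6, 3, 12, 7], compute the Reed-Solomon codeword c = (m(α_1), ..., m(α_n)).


c = [10, 3, 2, 10, 5, 7]

Message polynomial: m(x) = 7 + 5·x + 3·x^2 (mod 13).
For each evaluation point α_i, compute m(α_i) mod 13:
  α_1 = 4: Horner steps 3 → 4 → 10, so m(4) = 10.
  α_2 = 5: Horner steps 3 → 7 → 3, so m(5) = 3.
  α_3 = 6: Horner steps 3 → 10 → 2, so m(6) = 2.
  α_4 = 3: Horner steps 3 → 1 → 10, so m(3) = 10.
  α_5 = 12: Horner steps 3 → 2 → 5, so m(12) = 5.
  α_6 = 7: Horner steps 3 → 0 → 7, so m(7) = 7.
Codeword c = [10, 3, 2, 10, 5, 7] ∈ F_13^6.


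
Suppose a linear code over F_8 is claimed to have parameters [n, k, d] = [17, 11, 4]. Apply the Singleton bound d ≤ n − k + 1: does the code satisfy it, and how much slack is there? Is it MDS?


Singleton RHS = n − k + 1 = 7, slack = 3, bound satisfied, not MDS.

Singleton bound: d ≤ n − k + 1.
Here n = 17, k = 11, so n − k + 1 = 7.
Given d = 4, check d ≤ 7: YES.
Slack = (n − k + 1) − d = 3.
The code is NOT MDS (slack = 3 > 0).
Description: the claimed parameters are [17, 11, 4]_8; such a code would be non-MDS.


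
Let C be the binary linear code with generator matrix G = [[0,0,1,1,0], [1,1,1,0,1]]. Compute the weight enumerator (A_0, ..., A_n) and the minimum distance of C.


Weight distribution: A_0 = 1, A_2 = 1, A_4 = 2. Minimum distance d = 2.

Enumerate all 2^2 = 4 messages m ∈ F_2^2.
For each, compute codeword c = mG in F_2^5, then tally its weight.
  m = 00 → c = 00000, weight = 0.
  m = 10 → c = 00110, weight = 2.
  m = 01 → c = 11101, weight = 4.
  m = 11 → c = 11011, weight = 4.
Tally weights:
  weight 0: 1 codewords.
  weight 2: 1 codewords.
  weight 4: 2 codewords.
Minimum distance d = smallest w > 0 with A_w > 0 = 2.
Sanity: Σ A_w = 4 = 2^2 = 4 ✓.


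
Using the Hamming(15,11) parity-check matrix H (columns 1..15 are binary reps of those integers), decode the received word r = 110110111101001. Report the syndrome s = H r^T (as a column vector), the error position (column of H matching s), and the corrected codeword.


s = (1, 1, 0, 1)^T, error position = 13, corrected codeword c = 110110111101101

Compute s = H r^T mod 2 one row at a time:
  s_1 = 1 + 1 + 1 + 0 + 1 + 0 + 0 + 1 = 5 ≡ 1 (mod 2).
  s_2 = 1 + 1 + 0 + 1 + 1 + 0 + 0 + 1 = 5 ≡ 1 (mod 2).
  s_3 = 1 + 0 + 0 + 1 + 1 + 0 + 0 + 1 = 4 ≡ 0 (mod 2).
  s_4 = 1 + 0 + 1 + 1 + 1 + 0 + 0 + 1 = 5 ≡ 1 (mod 2).
s = (1, 1, 0, 1)^T — this equals column 13 of H (binary 1101), so error is at position 13.
Correct: flip bit 13 of r = 110110111101001 to get c = 110110111101101.


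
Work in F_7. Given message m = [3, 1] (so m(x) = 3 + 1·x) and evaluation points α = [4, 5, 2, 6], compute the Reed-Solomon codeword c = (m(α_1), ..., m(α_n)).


c = [0, 1, 5, 2]

Message polynomial: m(x) = 3 + 1·x (mod 7).
For each evaluation point α_i, compute m(α_i) mod 7:
  α_1 = 4: Horner steps 1 → 0, so m(4) = 0.
  α_2 = 5: Horner steps 1 → 1, so m(5) = 1.
  α_3 = 2: Horner steps 1 → 5, so m(2) = 5.
  α_4 = 6: Horner steps 1 → 2, so m(6) = 2.
Codeword c = [0, 1, 5, 2] ∈ F_7^4.


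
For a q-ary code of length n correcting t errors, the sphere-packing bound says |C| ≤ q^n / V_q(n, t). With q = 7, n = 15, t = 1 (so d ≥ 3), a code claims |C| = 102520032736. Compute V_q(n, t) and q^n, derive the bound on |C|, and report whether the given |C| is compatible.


V_q(n, t) = 91, q^n = 4747561509943, Hamming bound = 52171005603, |C| = 102520032736 > bound (violated).

Step 1: Compute V_q(n, t) = Σ_{j=0}^1 C(n, j) (q−1)^j.
  j = 0: C(15,0)·(6)^0 = 1·1 = 1.
  j = 1: C(15,1)·(6)^1 = 15·6 = 90.
  V_q(n, t) = 1 + 90 = 91.
Step 2: q^n = 7^15 = 4747561509943.
Step 3: Hamming bound ⌊q^n / V_q(n,t)⌋ = ⌊4747561509943/91⌋ = 52171005603.
Step 4: Compare |C| = 102520032736 to 52171005603: violated.
The claimed |C| lies above the Hamming bound, so no 7-ary code of length 15 with d ≥ 3 can have 102520032736 codewords.


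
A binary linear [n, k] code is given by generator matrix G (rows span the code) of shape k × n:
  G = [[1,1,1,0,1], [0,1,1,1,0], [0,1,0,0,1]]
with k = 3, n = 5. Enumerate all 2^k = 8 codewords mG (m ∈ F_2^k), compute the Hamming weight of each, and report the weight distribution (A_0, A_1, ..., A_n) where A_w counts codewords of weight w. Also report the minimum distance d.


Weight distribution: A_0 = 1, A_2 = 2, A_3 = 4, A_4 = 1. Minimum distance d = 2.

Enumerate all 2^3 = 8 messages m ∈ F_2^3.
For each, compute codeword c = mG in F_2^5, then tally its weight.
  m = 000 → c = 00000, weight = 0.
  m = 100 → c = 11101, weight = 4.
  m = 010 → c = 01110, weight = 3.
  m = 110 → c = 10011, weight = 3.
  m = 001 → c = 01001, weight = 2.
  m = 101 → c = 10100, weight = 2.
  m = 011 → c = 00111, weight = 3.
  m = 111 → c = 11010, weight = 3.
Tally weights:
  weight 0: 1 codewords.
  weight 2: 2 codewords.
  weight 3: 4 codewords.
  weight 4: 1 codewords.
Minimum distance d = smallest w > 0 with A_w > 0 = 2.
Sanity: Σ A_w = 8 = 2^3 = 8 ✓.


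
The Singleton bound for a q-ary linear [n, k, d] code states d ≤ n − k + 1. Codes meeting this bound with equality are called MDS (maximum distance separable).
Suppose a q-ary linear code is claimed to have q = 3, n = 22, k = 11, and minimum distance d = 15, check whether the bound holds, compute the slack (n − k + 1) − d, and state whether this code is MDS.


Singleton RHS = n − k + 1 = 12, slack = -3, bound violated (no such code; not MDS).

Singleton bound: d ≤ n − k + 1.
Here n = 22, k = 11, so n − k + 1 = 12.
Given d = 15, check d ≤ 12: NO.
Slack = (n − k + 1) − d = -3.
The slack is negative: d = 15 exceeds n − k + 1 = 12 by 3, so the Singleton bound is violated and no linear [22, 11, 15]_3 code can exist. In particular it is not MDS (MDS requires d = n − k + 1 exactly).
Description: the claimed parameters are [22, 11, 15]_3; such a code would be impossible (violates the Singleton bound).


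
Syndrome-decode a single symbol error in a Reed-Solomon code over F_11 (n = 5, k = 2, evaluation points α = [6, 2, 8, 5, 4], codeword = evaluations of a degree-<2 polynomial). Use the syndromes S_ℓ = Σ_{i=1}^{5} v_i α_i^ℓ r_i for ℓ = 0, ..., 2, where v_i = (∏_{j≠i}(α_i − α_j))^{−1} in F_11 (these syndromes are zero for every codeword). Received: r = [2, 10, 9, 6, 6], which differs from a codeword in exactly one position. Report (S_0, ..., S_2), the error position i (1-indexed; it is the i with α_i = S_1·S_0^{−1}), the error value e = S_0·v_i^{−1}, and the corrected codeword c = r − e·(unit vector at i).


S = (10, 6, 8), error at position 4, error magnitude e = 2, c = [2, 10, 9, 4, 6].

Step 1: column multipliers v_i = (∏_{j≠i}(α_i − α_j))^{−1} mod 11.
  i = 1 (α = 6): (6−2)(6−8)(6−5)(6−4) = 4·(−2)·1·2 = −16 ≡ 6, so v_1 = 6^{−1} = 2 (mod 11).
  i = 2 (α = 2): (2−6)(2−8)(2−5)(2−4) = (−4)·(−6)·(−3)·(−2) = 144 ≡ 1, so v_2 = 1^{−1} = 1 (mod 11).
  i = 3 (α = 8): (8−6)(8−2)(8−5)(8−4) = 2·6·3·4 = 144 ≡ 1, so v_3 = 1^{−1} = 1 (mod 11).
  i = 4 (α = 5): (5−6)(5−2)(5−8)(5−4) = (−1)·3·(−3)·1 = 9 ≡ 9, so v_4 = 9^{−1} = 5 (mod 11).
  i = 5 (α = 4): (4−6)(4−2)(4−8)(4−5) = (−2)·2·(−4)·(−1) = −16 ≡ 6, so v_5 = 6^{−1} = 2 (mod 11).
  v = [2, 1, 1, 5, 2].
Step 2: syndromes of r = [2, 10, 9, 6, 6] (all sums mod 11).
  S_0 = Σ v_i r_i = 2·2 + 1·10 + 1·9 + 5·6 + 2·6 = 65 ≡ 10.
  S_1 = Σ v_i α_i r_i = 2·6·2 + 1·2·10 + 1·8·9 + 5·5·6 + 2·4·6 = 314 ≡ 6.
  α_i^2 mod 11 = [3, 4, 9, 3, 5].
  S_2 = Σ v_i α_i^2 r_i = 2·3·2 + 1·4·10 + 1·9·9 + 5·3·6 + 2·5·6 = 283 ≡ 8.
  S = (10, 6, 8) ≠ 0, so r is not a codeword (an error is present).
Step 3: locate the error. For a single error e at position i, S_ℓ = v_i·e·α_i^ℓ, so α_err = S_1/S_0.
  S_0^{−1} = 10^{−1} = 10 (mod 11), so α_err = 6·10 = 60 ≡ 5 = α_4. Error position i = 4.
  Consistency check: S_2/S_1 = 8·2 = 16 ≡ 5 = α_err ✓ (single-error assumption holds).
Step 4: error magnitude e = S_0/v_4 = S_0·∏_{j≠4}(α_4 − α_j) = 10·9 = 90 ≡ 2 (mod 11).
Step 5: correct position 4: c_4 = r_4 − e = 6 − 2 ≡ 4 (mod 11). Hence c = [2, 10, 9, 4, 6].
  Check: interpolating c through the α_i gives m(x) = 3 + 9·x (degree < 2) with m(α_i) = c_i for every i, so c is indeed a codeword.


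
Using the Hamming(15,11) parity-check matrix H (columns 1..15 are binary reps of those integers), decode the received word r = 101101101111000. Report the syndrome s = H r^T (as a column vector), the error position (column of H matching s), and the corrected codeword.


s = (0, 0, 1, 1)^T, error position = 3, corrected codeword c = 100101101111000

Compute s = H r^T mod 2 one row at a time:
  s_1 = 0 + 1 + 1 + 1 + 1 + 0 + 0 + 0 = 4 ≡ 0 (mod 2).
  s_2 = 1 + 0 + 1 + 1 + 1 + 0 + 0 + 0 = 4 ≡ 0 (mod 2).
  s_3 = 0 + 1 + 1 + 1 + 1 + 1 + 0 + 0 = 5 ≡ 1 (mod 2).
  s_4 = 1 + 1 + 0 + 1 + 1 + 1 + 0 + 0 = 5 ≡ 1 (mod 2).
s = (0, 0, 1, 1)^T — this equals column 3 of H (binary 0011), so error is at position 3.
Correct: flip bit 3 of r = 101101101111000 to get c = 100101101111000.


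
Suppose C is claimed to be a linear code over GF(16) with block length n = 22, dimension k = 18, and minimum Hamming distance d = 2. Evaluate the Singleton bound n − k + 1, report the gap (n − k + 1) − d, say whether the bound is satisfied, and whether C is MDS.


Singleton RHS = n − k + 1 = 5, slack = 3, bound satisfied, not MDS.

Singleton bound: d ≤ n − k + 1.
Here n = 22, k = 18, so n − k + 1 = 5.
Given d = 2, check d ≤ 5: YES.
Slack = (n − k + 1) − d = 3.
The code is NOT MDS (slack = 3 > 0).
Description: the claimed parameters are [22, 18, 2]_16; such a code would be non-MDS.


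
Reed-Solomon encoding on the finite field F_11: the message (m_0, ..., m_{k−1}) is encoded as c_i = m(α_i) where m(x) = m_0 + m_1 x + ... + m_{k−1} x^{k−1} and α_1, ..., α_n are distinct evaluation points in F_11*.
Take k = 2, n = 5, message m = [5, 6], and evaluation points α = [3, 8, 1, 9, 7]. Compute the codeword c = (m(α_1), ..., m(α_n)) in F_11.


c = [1, 9, 0, 4, 3]

Message polynomial: m(x) = 5 + 6·x (mod 11).
For each evaluation point α_i, compute m(α_i) mod 11:
  α_1 = 3: Horner steps 6 → 1, so m(3) = 1.
  α_2 = 8: Horner steps 6 → 9, so m(8) = 9.
  α_3 = 1: Horner steps 6 → 0, so m(1) = 0.
  α_4 = 9: Horner steps 6 → 4, so m(9) = 4.
  α_5 = 7: Horner steps 6 → 3, so m(7) = 3.
Codeword c = [1, 9, 0, 4, 3] ∈ F_11^5.


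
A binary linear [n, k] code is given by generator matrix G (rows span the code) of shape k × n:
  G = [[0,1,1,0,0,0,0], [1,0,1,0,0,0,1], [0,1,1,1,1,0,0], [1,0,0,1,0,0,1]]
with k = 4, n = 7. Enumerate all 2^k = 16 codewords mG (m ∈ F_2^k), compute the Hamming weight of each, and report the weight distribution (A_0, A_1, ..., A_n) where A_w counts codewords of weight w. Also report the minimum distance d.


Weight distribution: A_0 = 1, A_2 = 6, A_3 = 4, A_4 = 1, A_5 = 4. Minimum distance d = 2.

Enumerate all 2^4 = 16 messages m ∈ F_2^4.
For each, compute codeword c = mG in F_2^7, then tally its weight.
  m = 0000 → c = 0000000, weight = 0.
  m = 1000 → c = 0110000, weight = 2.
  m = 0100 → c = 1010001, weight = 3.
  m = 1100 → c = 1100001, weight = 3.
  m = 0010 → c = 0111100, weight = 4.
  m = 1010 → c = 0001100, weight = 2.
  m = 0110 → c = 1101101, weight = 5.
  m = 1110 → c = 1011101, weight = 5.
  m = 0001 → c = 1001001, weight = 3.
  m = 1001 → c = 1111001, weight = 5.
  m = 0101 → c = 0011000, weight = 2.
  m = 1101 → c = 0101000, weight = 2.
  m = 0011 → c = 1110101, weight = 5.
  m = 1011 → c = 1000101, weight = 3.
  m = 0111 → c = 0100100, weight = 2.
  m = 1111 → c = 0010100, weight = 2.
Tally weights:
  weight 0: 1 codewords.
  weight 2: 6 codewords.
  weight 3: 4 codewords.
  weight 4: 1 codewords.
  weight 5: 4 codewords.
Minimum distance d = smallest w > 0 with A_w > 0 = 2.
Sanity: Σ A_w = 16 = 2^4 = 16 ✓.


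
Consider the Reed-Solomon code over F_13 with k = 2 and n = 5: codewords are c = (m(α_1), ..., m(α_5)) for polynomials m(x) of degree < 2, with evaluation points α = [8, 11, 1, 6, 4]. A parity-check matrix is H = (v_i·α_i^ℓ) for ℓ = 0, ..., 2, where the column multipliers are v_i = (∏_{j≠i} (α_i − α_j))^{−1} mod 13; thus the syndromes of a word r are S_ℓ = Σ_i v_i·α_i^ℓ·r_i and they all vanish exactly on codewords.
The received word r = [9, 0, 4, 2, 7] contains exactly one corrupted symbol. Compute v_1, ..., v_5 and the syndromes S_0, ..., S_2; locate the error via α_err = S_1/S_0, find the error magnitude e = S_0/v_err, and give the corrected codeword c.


S = (12, 9, 10), error at position 5, error magnitude e = 12, c = [9, 0, 4, 2, 8].

Step 1: column multipliers v_i = (∏_{j≠i}(α_i − α_j))^{−1} mod 13.
  i = 1 (α = 8): (8−11)(8−1)(8−6)(8−4) = (−3)·7·2·4 = −168 ≡ 1, so v_1 = 1^{−1} = 1 (mod 13).
  i = 2 (α = 11): (11−8)(11−1)(11−6)(11−4) = 3·10·5·7 = 1050 ≡ 10, so v_2 = 10^{−1} = 4 (mod 13).
  i = 3 (α = 1): (1−8)(1−11)(1−6)(1−4) = (−7)·(−10)·(−5)·(−3) = 1050 ≡ 10, so v_3 = 10^{−1} = 4 (mod 13).
  i = 4 (α = 6): (6−8)(6−11)(6−1)(6−4) = (−2)·(−5)·5·2 = 100 ≡ 9, so v_4 = 9^{−1} = 3 (mod 13).
  i = 5 (α = 4): (4−8)(4−11)(4−1)(4−6) = (−4)·(−7)·3·(−2) = −168 ≡ 1, so v_5 = 1^{−1} = 1 (mod 13).
  v = [1, 4, 4, 3, 1].
Step 2: syndromes of r = [9, 0, 4, 2, 7] (all sums mod 13).
  S_0 = Σ v_i r_i = 1·9 + 4·0 + 4·4 + 3·2 + 1·7 = 38 ≡ 12.
  S_1 = Σ v_i α_i r_i = 1·8·9 + 4·11·0 + 4·1·4 + 3·6·2 + 1·4·7 = 152 ≡ 9.
  α_i^2 mod 13 = [12, 4, 1, 10, 3].
  S_2 = Σ v_i α_i^2 r_i = 1·12·9 + 4·4·0 + 4·1·4 + 3·10·2 + 1·3·7 = 205 ≡ 10.
  S = (12, 9, 10) ≠ 0, so r is not a codeword (an error is present).
Step 3: locate the error. For a single error e at position i, S_ℓ = v_i·e·α_i^ℓ, so α_err = S_1/S_0.
  S_0^{−1} = 12^{−1} = 12 (mod 13), so α_err = 9·12 = 108 ≡ 4 = α_5. Error position i = 5.
  Consistency check: S_2/S_1 = 10·3 = 30 ≡ 4 = α_err ✓ (single-error assumption holds).
Step 4: error magnitude e = S_0/v_5 = S_0·∏_{j≠5}(α_5 − α_j) = 12·1 = 12 ≡ 12 (mod 13).
Step 5: correct position 5: c_5 = r_5 − e = 7 − 12 ≡ 8 (mod 13). Hence c = [9, 0, 4, 2, 8].
  Check: interpolating c through the α_i gives m(x) = 7 + 10·x (degree < 2) with m(α_i) = c_i for every i, so c is indeed a codeword.


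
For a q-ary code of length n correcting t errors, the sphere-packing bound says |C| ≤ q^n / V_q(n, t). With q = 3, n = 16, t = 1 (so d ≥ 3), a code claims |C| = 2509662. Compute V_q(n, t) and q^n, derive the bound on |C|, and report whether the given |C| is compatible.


V_q(n, t) = 33, q^n = 43046721, Hamming bound = 1304446, |C| = 2509662 > bound (violated).

Step 1: Compute V_q(n, t) = Σ_{j=0}^1 C(n, j) (q−1)^j.
  j = 0: C(16,0)·(2)^0 = 1·1 = 1.
  j = 1: C(16,1)·(2)^1 = 16·2 = 32.
  V_q(n, t) = 1 + 32 = 33.
Step 2: q^n = 3^16 = 43046721.
Step 3: Hamming bound ⌊q^n / V_q(n,t)⌋ = ⌊43046721/33⌋ = 1304446.
Step 4: Compare |C| = 2509662 to 1304446: violated.
The claimed |C| lies above the Hamming bound, so no 3-ary code of length 16 with d ≥ 3 can have 2509662 codewords.


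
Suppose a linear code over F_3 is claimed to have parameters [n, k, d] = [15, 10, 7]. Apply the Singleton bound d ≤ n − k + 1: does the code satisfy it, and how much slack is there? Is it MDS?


Singleton RHS = n − k + 1 = 6, slack = -1, bound violated (no such code; not MDS).

Singleton bound: d ≤ n − k + 1.
Here n = 15, k = 10, so n − k + 1 = 6.
Given d = 7, check d ≤ 6: NO.
Slack = (n − k + 1) − d = -1.
The slack is negative: d = 7 exceeds n − k + 1 = 6 by 1, so the Singleton bound is violated and no linear [15, 10, 7]_3 code can exist. In particular it is not MDS (MDS requires d = n − k + 1 exactly).
Description: the claimed parameters are [15, 10, 7]_3; such a code would be impossible (violates the Singleton bound).


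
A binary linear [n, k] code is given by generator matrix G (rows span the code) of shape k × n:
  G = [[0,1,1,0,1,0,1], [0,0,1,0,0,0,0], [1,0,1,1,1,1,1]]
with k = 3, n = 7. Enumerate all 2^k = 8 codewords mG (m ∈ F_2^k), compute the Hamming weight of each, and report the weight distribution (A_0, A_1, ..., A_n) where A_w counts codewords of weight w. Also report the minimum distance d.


Weight distribution: A_0 = 1, A_1 = 1, A_3 = 1, A_4 = 2, A_5 = 2, A_6 = 1. Minimum distance d = 1.

Enumerate all 2^3 = 8 messages m ∈ F_2^3.
For each, compute codeword c = mG in F_2^7, then tally its weight.
  m = 000 → c = 0000000, weight = 0.
  m = 100 → c = 0110101, weight = 4.
  m = 010 → c = 0010000, weight = 1.
  m = 110 → c = 0100101, weight = 3.
  m = 001 → c = 1011111, weight = 6.
  m = 101 → c = 1101010, weight = 4.
  m = 011 → c = 1001111, weight = 5.
  m = 111 → c = 1111010, weight = 5.
Tally weights:
  weight 0: 1 codewords.
  weight 1: 1 codewords.
  weight 3: 1 codewords.
  weight 4: 2 codewords.
  weight 5: 2 codewords.
  weight 6: 1 codewords.
Minimum distance d = smallest w > 0 with A_w > 0 = 1.
Sanity: Σ A_w = 8 = 2^3 = 8 ✓.
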